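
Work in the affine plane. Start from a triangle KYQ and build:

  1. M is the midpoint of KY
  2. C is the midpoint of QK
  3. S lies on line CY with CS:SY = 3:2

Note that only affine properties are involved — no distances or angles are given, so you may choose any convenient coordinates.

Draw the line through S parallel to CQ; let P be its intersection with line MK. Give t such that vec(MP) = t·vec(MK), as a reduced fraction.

Assign K = (0, 0), Y = (1, 0), Q = (0, 1) — the answer is frame-independent, so this choice is without loss of generality.
1. M is the midpoint of KY ⇒ M = (1/2, 0)
2. C is the midpoint of QK ⇒ C = (0, 1/2)
3. S lies on line CY with CS:SY = 3:2 ⇒ S = (3/5, 1/5)
through S parallel to CQ: direction (0, 1/2); meets MK at P = (3/5, 0)
P = M + t·(K−M) with t = -1/5

t = -1/5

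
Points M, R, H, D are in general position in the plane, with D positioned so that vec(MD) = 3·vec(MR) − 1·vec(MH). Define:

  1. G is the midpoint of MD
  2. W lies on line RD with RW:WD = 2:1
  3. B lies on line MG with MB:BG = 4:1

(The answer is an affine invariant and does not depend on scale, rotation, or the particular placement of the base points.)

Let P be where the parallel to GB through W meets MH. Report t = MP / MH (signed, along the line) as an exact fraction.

Choose coordinates M = (0, 0), R = (1, 0), H = (0, 1), D = (3, -1).
1. G is the midpoint of MD ⇒ G = (3/2, -1/2)
2. W lies on line RD with RW:WD = 2:1 ⇒ W = (7/3, -2/3)
3. B lies on line MG with MB:BG = 4:1 ⇒ B = (6/5, -2/5)
through W parallel to GB: direction (-3/10, 1/10); meets MH at P = (0, 1/9)
P = M + t·(H−M) with t = 1/9

t = 1/9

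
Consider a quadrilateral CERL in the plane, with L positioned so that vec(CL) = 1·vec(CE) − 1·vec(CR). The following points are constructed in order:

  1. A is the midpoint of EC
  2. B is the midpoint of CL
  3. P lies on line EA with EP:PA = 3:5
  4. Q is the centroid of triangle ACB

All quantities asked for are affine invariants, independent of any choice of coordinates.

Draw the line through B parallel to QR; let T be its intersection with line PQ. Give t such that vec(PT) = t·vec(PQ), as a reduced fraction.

Set C = (0, 0), E = (1, 0), R = (0, 1), L = (1, -1); any affine frame gives the same invariant.
1. A is the midpoint of EC ⇒ A = (1/2, 0)
2. B is the midpoint of CL ⇒ B = (1/2, -1/2)
3. P lies on line EA with EP:PA = 3:5 ⇒ P = (13/16, 0)
4. Q is the centroid of triangle ACB ⇒ Q = (1/3, -1/6)
through B parallel to QR: direction (-1/3, 7/6); meets PQ at T = (47/118, -17/118)
T = P + t·(Q−P) with t = 51/59

t = 51/59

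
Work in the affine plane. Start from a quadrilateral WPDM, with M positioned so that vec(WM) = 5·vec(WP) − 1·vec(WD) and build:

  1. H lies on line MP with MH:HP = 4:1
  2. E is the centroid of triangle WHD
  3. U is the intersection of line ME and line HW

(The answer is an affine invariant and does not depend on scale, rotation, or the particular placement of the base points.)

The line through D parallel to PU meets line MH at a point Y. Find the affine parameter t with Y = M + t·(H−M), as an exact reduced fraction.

t = 167/32

Choose coordinates W = (0, 0), P = (1, 0), D = (0, 1), M = (5, -1).
1. H lies on line MP with MH:HP = 4:1 ⇒ H = (9/5, -1/5)
2. E is the centroid of triangle WHD ⇒ E = (3/5, 4/15)
3. U is the intersection of line ME and line HW ⇒ U = (87/35, -29/105)
through D parallel to PU: direction (52/35, -29/105); meets MH at Y = (-117/10, 127/40)
Y = M + t·(H−M) with t = 167/32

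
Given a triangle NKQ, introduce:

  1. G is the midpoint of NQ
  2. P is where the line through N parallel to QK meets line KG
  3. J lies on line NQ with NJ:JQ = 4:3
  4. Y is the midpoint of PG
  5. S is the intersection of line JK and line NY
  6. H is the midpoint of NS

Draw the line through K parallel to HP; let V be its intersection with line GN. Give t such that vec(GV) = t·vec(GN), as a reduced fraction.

Work in coordinates with N = (0, 0), K = (1, 0), Q = (0, 1).
1. G is the midpoint of NQ ⇒ G = (0, 1/2)
2. P is where the line through N parallel to QK meets line KG ⇒ P = (-1, 1)
3. J lies on line NQ with NJ:JQ = 4:3 ⇒ J = (0, 4/7)
4. Y is the midpoint of PG ⇒ Y = (-1/2, 3/4)
5. S is the intersection of line JK and line NY ⇒ S = (-8/13, 12/13)
6. H is the midpoint of NS ⇒ H = (-4/13, 6/13)
through K parallel to HP: direction (-9/13, 7/13); meets GN at V = (0, 7/9)
V = G + t·(N−G) with t = -5/9

t = -5/9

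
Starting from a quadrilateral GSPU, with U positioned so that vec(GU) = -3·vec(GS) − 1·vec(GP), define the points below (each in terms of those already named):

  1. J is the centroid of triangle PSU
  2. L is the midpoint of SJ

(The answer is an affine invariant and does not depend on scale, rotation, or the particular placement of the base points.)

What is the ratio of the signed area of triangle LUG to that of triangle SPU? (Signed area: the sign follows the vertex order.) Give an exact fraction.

[LUG]:[SPU] = -1/30

Set G = (0, 0), S = (1, 0), P = (0, 1), U = (-3, -1); any affine frame gives the same invariant.
1. J is the centroid of triangle PSU ⇒ J = (-2/3, 0)
2. L is the midpoint of SJ ⇒ L = (1/6, 0)
2·[LUG] = -1/6, 2·[SPU] = 5
[LUG]:[SPU] = -1/6:5 = -1/30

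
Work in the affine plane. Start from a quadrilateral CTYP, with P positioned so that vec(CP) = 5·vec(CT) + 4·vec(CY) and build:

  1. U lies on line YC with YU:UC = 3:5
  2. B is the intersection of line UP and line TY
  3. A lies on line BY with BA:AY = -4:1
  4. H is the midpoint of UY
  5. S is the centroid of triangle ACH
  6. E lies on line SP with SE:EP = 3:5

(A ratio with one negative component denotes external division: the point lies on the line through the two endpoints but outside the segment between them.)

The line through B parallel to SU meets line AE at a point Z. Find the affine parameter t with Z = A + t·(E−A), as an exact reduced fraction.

Work in coordinates with C = (0, 0), T = (1, 0), Y = (0, 1), P = (5, 4).
1. U lies on line YC with YU:UC = 3:5 ⇒ U = (0, 5/8)
2. B is the intersection of line UP and line TY ⇒ B = (15/67, 52/67)
3. A lies on line BY with BA:AY = -4:1 ⇒ A = (-5/67, 72/67)
4. H is the midpoint of UY ⇒ H = (0, 13/16)
5. S is the centroid of triangle ACH ⇒ S = (-5/201, 2023/3216)
6. E lies on line SP with SE:EP = 3:5 ⇒ E = (1495/804, 48707/25728)
through B parallel to SU: direction (5/201, -13/3216); meets AE at Z = (-2923/5829, 104221/116580)
Z = A + t·(E−A) with t = -32/145

t = -32/145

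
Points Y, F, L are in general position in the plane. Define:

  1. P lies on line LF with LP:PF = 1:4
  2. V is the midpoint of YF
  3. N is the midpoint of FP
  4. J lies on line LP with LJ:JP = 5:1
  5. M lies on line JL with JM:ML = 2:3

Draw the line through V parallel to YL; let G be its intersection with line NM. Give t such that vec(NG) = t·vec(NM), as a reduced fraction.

t = 1/5

Choose coordinates Y = (0, 0), F = (1, 0), L = (0, 1).
1. P lies on line LF with LP:PF = 1:4 ⇒ P = (1/5, 4/5)
2. V is the midpoint of YF ⇒ V = (1/2, 0)
3. N is the midpoint of FP ⇒ N = (3/5, 2/5)
4. J lies on line LP with LJ:JP = 5:1 ⇒ J = (1/6, 5/6)
5. M lies on line JL with JM:ML = 2:3 ⇒ M = (1/10, 9/10)
through V parallel to YL: direction (0, 1); meets NM at G = (1/2, 1/2)
G = N + t·(M−N) with t = 1/5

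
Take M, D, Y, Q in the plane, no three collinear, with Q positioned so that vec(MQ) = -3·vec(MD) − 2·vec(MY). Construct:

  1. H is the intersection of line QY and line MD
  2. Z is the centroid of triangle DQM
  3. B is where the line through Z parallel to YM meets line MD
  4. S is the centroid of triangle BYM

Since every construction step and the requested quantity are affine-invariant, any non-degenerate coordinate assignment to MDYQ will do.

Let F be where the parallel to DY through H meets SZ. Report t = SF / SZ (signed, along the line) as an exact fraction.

t = 10/13

Assign M = (0, 0), D = (1, 0), Y = (0, 1), Q = (-3, -2) — the answer is frame-independent, so this choice is without loss of generality.
1. H is the intersection of line QY and line MD ⇒ H = (-1, 0)
2. Z is the centroid of triangle DQM ⇒ Z = (-2/3, -2/3)
3. B is where the line through Z parallel to YM meets line MD ⇒ B = (-2/3, 0)
4. S is the centroid of triangle BYM ⇒ S = (-2/9, 1/3)
through H parallel to DY: direction (-1, 1); meets SZ at F = (-22/39, -17/39)
F = S + t·(Z−S) with t = 10/13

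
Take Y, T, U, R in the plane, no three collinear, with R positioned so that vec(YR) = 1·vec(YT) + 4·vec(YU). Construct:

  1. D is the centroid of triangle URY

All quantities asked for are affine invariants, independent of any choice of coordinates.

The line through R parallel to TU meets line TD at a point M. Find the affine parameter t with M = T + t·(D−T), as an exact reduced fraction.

t = 4

Set Y = (0, 0), T = (1, 0), U = (0, 1), R = (1, 4); any affine frame gives the same invariant.
1. D is the centroid of triangle URY ⇒ D = (1/3, 5/3)
through R parallel to TU: direction (-1, 1); meets TD at M = (-5/3, 20/3)
M = T + t·(D−T) with t = 4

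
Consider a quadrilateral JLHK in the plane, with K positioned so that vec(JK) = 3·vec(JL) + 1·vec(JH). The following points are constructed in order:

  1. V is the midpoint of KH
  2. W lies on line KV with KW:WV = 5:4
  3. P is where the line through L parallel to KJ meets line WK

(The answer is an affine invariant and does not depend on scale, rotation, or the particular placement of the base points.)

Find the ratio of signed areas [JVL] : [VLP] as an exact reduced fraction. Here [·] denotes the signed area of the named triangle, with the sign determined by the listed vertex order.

Work in coordinates with J = (0, 0), L = (1, 0), H = (0, 1), K = (3, 1).
1. V is the midpoint of KH ⇒ V = (3/2, 1)
2. W lies on line KV with KW:WV = 5:4 ⇒ W = (13/6, 1)
3. P is where the line through L parallel to KJ meets line WK ⇒ P = (4, 1)
2·[JVL] = -1, 2·[VLP] = 5/2
[JVL]:[VLP] = -1:5/2 = -2/5

[JVL]:[VLP] = -2/5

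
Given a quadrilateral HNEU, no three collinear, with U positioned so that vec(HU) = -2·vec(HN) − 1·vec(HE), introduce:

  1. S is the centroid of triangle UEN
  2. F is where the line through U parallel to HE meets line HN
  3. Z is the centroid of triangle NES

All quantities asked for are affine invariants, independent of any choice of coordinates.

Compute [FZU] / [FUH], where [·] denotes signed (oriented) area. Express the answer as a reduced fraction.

Set H = (0, 0), N = (1, 0), E = (0, 1), U = (-2, -1); any affine frame gives the same invariant.
1. S is the centroid of triangle UEN ⇒ S = (-1/3, 0)
2. F is where the line through U parallel to HE meets line HN ⇒ F = (-2, 0)
3. Z is the centroid of triangle NES ⇒ Z = (2/9, 1/3)
2·[FZU] = -20/9, 2·[FUH] = 2
[FZU]:[FUH] = -20/9:2 = -10/9

[FZU]:[FUH] = -10/9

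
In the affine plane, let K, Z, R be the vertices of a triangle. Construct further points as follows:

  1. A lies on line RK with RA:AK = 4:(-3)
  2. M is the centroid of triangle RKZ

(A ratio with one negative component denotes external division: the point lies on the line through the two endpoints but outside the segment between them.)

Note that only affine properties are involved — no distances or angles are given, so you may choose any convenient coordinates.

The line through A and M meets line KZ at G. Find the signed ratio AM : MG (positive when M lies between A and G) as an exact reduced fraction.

AM:MG = -10

Assign K = (0, 0), Z = (1, 0), R = (0, 1) — the answer is frame-independent, so this choice is without loss of generality.
1. A lies on line RK with RA:AK = 4:(-3) ⇒ A = (0, -3)
2. M is the centroid of triangle RKZ ⇒ M = (1/3, 1/3)
line AM meets KZ at G = (3/10, 0)
M = A + t·(G−A) with t = 10/9, so AM:MG = 10/9:-1/9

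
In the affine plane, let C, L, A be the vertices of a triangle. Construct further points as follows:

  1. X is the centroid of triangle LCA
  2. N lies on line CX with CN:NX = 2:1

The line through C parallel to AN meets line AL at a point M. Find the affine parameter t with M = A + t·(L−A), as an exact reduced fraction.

Choose coordinates C = (0, 0), L = (1, 0), A = (0, 1).
1. X is the centroid of triangle LCA ⇒ X = (1/3, 1/3)
2. N lies on line CX with CN:NX = 2:1 ⇒ N = (2/9, 2/9)
through C parallel to AN: direction (2/9, -7/9); meets AL at M = (-2/5, 7/5)
M = A + t·(L−A) with t = -2/5

t = -2/5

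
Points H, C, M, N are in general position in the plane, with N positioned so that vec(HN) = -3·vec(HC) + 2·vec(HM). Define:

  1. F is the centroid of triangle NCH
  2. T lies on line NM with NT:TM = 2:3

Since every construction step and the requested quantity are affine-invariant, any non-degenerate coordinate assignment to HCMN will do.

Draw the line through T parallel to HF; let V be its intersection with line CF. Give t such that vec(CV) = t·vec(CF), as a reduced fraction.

t = 6/5

Work in coordinates with H = (0, 0), C = (1, 0), M = (0, 1), N = (-3, 2).
1. F is the centroid of triangle NCH ⇒ F = (-2/3, 2/3)
2. T lies on line NM with NT:TM = 2:3 ⇒ T = (-9/5, 8/5)
through T parallel to HF: direction (-2/3, 2/3); meets CF at V = (-1, 4/5)
V = C + t·(F−C) with t = 6/5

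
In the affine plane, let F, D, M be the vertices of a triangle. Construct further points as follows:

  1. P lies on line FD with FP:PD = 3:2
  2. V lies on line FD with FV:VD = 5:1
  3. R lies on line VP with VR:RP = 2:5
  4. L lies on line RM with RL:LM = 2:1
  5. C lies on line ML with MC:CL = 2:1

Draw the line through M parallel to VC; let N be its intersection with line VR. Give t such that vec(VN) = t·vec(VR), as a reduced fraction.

Set F = (0, 0), D = (1, 0), M = (0, 1); any affine frame gives the same invariant.
1. P lies on line FD with FP:PD = 3:2 ⇒ P = (3/5, 0)
2. V lies on line FD with FV:VD = 5:1 ⇒ V = (5/6, 0)
3. R lies on line VP with VR:RP = 2:5 ⇒ R = (23/30, 0)
4. L lies on line RM with RL:LM = 2:1 ⇒ L = (23/90, 2/3)
5. C lies on line ML with MC:CL = 2:1 ⇒ C = (23/135, 7/9)
through M parallel to VC: direction (-179/270, 7/9); meets VR at N = (179/210, 0)
N = V + t·(R−V) with t = -2/7

t = -2/7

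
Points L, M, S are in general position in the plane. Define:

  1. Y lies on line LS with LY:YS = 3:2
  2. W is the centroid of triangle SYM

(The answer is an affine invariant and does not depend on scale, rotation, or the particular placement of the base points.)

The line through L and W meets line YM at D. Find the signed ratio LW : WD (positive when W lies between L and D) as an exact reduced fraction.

Choose coordinates L = (0, 0), M = (1, 0), S = (0, 1).
1. Y lies on line LS with LY:YS = 3:2 ⇒ Y = (0, 3/5)
2. W is the centroid of triangle SYM ⇒ W = (1/3, 8/15)
line LW meets YM at D = (3/11, 24/55)
W = L + t·(D−L) with t = 11/9, so LW:WD = 11/9:-2/9

LW:WD = -11/2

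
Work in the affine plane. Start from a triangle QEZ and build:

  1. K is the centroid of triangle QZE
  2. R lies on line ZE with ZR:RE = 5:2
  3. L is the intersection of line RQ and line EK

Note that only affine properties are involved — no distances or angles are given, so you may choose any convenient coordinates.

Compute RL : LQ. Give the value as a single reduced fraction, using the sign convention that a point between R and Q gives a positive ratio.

Choose coordinates Q = (0, 0), E = (1, 0), Z = (0, 1).
1. K is the centroid of triangle QZE ⇒ K = (1/3, 1/3)
2. R lies on line ZE with ZR:RE = 5:2 ⇒ R = (5/7, 2/7)
3. L is the intersection of line RQ and line EK ⇒ L = (5/9, 2/9)
L = R + t·(Q−R) with t = 2/9, so RL:LQ = t:(1−t) = 2/9:7/9

RL:LQ = 2/7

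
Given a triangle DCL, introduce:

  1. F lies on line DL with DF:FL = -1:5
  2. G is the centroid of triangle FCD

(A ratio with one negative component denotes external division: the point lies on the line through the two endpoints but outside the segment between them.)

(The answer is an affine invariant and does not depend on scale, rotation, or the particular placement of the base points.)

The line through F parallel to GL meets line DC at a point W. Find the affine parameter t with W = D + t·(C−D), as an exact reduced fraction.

Set D = (0, 0), C = (1, 0), L = (0, 1); any affine frame gives the same invariant.
1. F lies on line DL with DF:FL = -1:5 ⇒ F = (0, -1/4)
2. G is the centroid of triangle FCD ⇒ G = (1/3, -1/12)
through F parallel to GL: direction (-1/3, 13/12); meets DC at W = (-1/13, 0)
W = D + t·(C−D) with t = -1/13

t = -1/13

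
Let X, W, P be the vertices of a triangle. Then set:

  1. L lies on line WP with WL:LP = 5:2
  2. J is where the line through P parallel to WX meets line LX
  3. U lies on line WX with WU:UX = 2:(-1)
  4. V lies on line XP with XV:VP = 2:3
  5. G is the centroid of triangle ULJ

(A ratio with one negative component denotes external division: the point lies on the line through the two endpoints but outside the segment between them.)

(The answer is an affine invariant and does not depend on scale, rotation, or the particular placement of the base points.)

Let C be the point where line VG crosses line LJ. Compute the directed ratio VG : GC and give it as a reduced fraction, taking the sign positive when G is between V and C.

Assign X = (0, 0), W = (1, 0), P = (0, 1) — the answer is frame-independent, so this choice is without loss of generality.
1. L lies on line WP with WL:LP = 5:2 ⇒ L = (2/7, 5/7)
2. J is where the line through P parallel to WX meets line LX ⇒ J = (2/5, 1)
3. U lies on line WX with WU:UX = 2:(-1) ⇒ U = (-1, 0)
4. V lies on line XP with XV:VP = 2:3 ⇒ V = (0, 2/5)
5. G is the centroid of triangle ULJ ⇒ G = (-11/105, 4/7)
line VG meets LJ at C = (44/455, 22/91)
G = V + t·(C−V) with t = -13/12, so VG:GC = -13/12:25/12

VG:GC = -13/25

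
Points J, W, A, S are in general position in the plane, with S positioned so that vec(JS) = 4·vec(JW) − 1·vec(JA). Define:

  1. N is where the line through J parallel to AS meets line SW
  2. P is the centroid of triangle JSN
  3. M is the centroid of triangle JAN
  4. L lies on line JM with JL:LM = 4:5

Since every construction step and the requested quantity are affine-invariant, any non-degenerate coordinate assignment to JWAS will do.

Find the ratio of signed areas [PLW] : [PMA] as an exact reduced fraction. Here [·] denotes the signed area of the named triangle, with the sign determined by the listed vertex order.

[PLW]:[PMA] = 1/9

Choose coordinates J = (0, 0), W = (1, 0), A = (0, 1), S = (4, -1).
1. N is where the line through J parallel to AS meets line SW ⇒ N = (-2, 1)
2. P is the centroid of triangle JSN ⇒ P = (2/3, 0)
3. M is the centroid of triangle JAN ⇒ M = (-2/3, 2/3)
4. L lies on line JM with JL:LM = 4:5 ⇒ L = (-8/27, 8/27)
2·[PLW] = -8/81, 2·[PMA] = -8/9
[PLW]:[PMA] = -8/81:-8/9 = 1/9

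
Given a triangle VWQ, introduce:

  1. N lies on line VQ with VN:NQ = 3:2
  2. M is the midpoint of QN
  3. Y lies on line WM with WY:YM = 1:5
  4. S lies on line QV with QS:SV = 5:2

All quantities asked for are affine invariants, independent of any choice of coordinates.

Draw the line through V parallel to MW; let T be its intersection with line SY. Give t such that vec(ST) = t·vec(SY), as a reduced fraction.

t = -5/9

Work in coordinates with V = (0, 0), W = (1, 0), Q = (0, 1).
1. N lies on line VQ with VN:NQ = 3:2 ⇒ N = (0, 3/5)
2. M is the midpoint of QN ⇒ M = (0, 4/5)
3. Y lies on line WM with WY:YM = 1:5 ⇒ Y = (5/6, 2/15)
4. S lies on line QV with QS:SV = 5:2 ⇒ S = (0, 2/7)
through V parallel to MW: direction (1, -4/5); meets SY at T = (-25/54, 10/27)
T = S + t·(Y−S) with t = -5/9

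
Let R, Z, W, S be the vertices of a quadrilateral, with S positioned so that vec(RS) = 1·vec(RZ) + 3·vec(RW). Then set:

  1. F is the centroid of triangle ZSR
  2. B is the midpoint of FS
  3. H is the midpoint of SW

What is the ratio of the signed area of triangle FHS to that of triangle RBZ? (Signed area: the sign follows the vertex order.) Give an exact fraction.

Work in coordinates with R = (0, 0), Z = (1, 0), W = (0, 1), S = (1, 3).
1. F is the centroid of triangle ZSR ⇒ F = (2/3, 1)
2. B is the midpoint of FS ⇒ B = (5/6, 2)
3. H is the midpoint of SW ⇒ H = (1/2, 2)
2·[FHS] = -2/3, 2·[RBZ] = -2
[FHS]:[RBZ] = -2/3:-2 = 1/3

[FHS]:[RBZ] = 1/3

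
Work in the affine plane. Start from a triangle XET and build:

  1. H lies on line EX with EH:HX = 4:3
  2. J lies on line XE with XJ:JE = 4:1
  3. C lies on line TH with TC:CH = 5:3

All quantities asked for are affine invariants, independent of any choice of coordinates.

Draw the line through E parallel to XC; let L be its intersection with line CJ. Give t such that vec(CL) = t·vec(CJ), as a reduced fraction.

Work in coordinates with X = (0, 0), E = (1, 0), T = (0, 1).
1. H lies on line EX with EH:HX = 4:3 ⇒ H = (3/7, 0)
2. J lies on line XE with XJ:JE = 4:1 ⇒ J = (4/5, 0)
3. C lies on line TH with TC:CH = 5:3 ⇒ C = (15/56, 3/8)
through E parallel to XC: direction (15/56, 3/8); meets CJ at L = (209/224, -3/32)
L = C + t·(J−C) with t = 5/4

t = 5/4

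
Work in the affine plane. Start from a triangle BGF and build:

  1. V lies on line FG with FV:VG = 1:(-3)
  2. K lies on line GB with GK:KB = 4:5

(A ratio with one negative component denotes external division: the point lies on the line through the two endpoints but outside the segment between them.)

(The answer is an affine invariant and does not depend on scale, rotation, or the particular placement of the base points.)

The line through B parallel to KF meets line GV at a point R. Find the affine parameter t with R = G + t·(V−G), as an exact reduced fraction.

t = 3/2

Assign B = (0, 0), G = (1, 0), F = (0, 1) — the answer is frame-independent, so this choice is without loss of generality.
1. V lies on line FG with FV:VG = 1:(-3) ⇒ V = (-1/2, 3/2)
2. K lies on line GB with GK:KB = 4:5 ⇒ K = (5/9, 0)
through B parallel to KF: direction (-5/9, 1); meets GV at R = (-5/4, 9/4)
R = G + t·(V−G) with t = 3/2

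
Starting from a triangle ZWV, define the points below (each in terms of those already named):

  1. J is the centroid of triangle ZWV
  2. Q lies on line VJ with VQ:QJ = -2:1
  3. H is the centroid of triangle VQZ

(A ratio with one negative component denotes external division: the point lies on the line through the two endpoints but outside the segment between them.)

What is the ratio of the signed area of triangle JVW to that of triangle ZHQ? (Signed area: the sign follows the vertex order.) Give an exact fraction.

Choose coordinates Z = (0, 0), W = (1, 0), V = (0, 1).
1. J is the centroid of triangle ZWV ⇒ J = (1/3, 1/3)
2. Q lies on line VJ with VQ:QJ = -2:1 ⇒ Q = (2/3, -1/3)
3. H is the centroid of triangle VQZ ⇒ H = (2/9, 2/9)
2·[JVW] = -1/3, 2·[ZHQ] = -2/9
[JVW]:[ZHQ] = -1/3:-2/9 = 3/2

[JVW]:[ZHQ] = 3/2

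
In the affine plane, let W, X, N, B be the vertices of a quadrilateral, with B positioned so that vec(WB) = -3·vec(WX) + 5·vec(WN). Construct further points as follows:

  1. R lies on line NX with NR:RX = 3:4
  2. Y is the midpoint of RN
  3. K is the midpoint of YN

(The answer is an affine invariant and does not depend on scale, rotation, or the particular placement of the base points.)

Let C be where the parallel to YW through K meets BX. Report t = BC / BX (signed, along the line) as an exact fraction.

t = 93/118

Set W = (0, 0), X = (1, 0), N = (0, 1), B = (-3, 5); any affine frame gives the same invariant.
1. R lies on line NX with NR:RX = 3:4 ⇒ R = (3/7, 4/7)
2. Y is the midpoint of RN ⇒ Y = (3/14, 11/14)
3. K is the midpoint of YN ⇒ K = (3/28, 25/28)
through K parallel to YW: direction (-3/14, -11/14); meets BX at C = (9/59, 125/118)
C = B + t·(X−B) with t = 93/118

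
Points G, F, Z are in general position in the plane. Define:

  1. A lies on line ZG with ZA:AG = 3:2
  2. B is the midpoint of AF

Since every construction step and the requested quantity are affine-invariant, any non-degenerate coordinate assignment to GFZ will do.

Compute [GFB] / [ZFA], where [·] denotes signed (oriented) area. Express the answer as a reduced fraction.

[GFB]:[ZFA] = -1/3

Set G = (0, 0), F = (1, 0), Z = (0, 1); any affine frame gives the same invariant.
1. A lies on line ZG with ZA:AG = 3:2 ⇒ A = (0, 2/5)
2. B is the midpoint of AF ⇒ B = (1/2, 1/5)
2·[GFB] = 1/5, 2·[ZFA] = -3/5
[GFB]:[ZFA] = 1/5:-3/5 = -1/3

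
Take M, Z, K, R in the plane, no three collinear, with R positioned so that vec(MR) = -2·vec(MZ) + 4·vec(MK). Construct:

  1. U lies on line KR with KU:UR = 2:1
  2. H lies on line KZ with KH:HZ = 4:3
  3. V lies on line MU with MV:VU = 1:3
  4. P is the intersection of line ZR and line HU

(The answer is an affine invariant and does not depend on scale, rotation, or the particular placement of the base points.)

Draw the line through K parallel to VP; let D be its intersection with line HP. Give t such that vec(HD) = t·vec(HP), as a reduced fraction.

Set M = (0, 0), Z = (1, 0), K = (0, 1), R = (-2, 4); any affine frame gives the same invariant.
1. U lies on line KR with KU:UR = 2:1 ⇒ U = (-4/3, 3)
2. H lies on line KZ with KH:HZ = 4:3 ⇒ H = (4/7, 3/7)
3. V lies on line MU with MV:VU = 1:3 ⇒ V = (-1/3, 3/4)
4. P is the intersection of line ZR and line HU ⇒ P = (-8, 12)
through K parallel to VP: direction (-23/3, 45/4); meets HP at D = (-46/27, 7/2)
D = H + t·(P−H) with t = 43/162

t = 43/162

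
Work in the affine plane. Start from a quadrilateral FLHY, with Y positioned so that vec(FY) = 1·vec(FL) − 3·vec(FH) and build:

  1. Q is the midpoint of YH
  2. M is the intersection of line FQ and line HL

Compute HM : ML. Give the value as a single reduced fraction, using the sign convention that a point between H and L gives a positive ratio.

HM:ML = -1/2

Work in coordinates with F = (0, 0), L = (1, 0), H = (0, 1), Y = (1, -3).
1. Q is the midpoint of YH ⇒ Q = (1/2, -1)
2. M is the intersection of line FQ and line HL ⇒ M = (-1, 2)
M = H + t·(L−H) with t = -1, so HM:ML = t:(1−t) = -1:2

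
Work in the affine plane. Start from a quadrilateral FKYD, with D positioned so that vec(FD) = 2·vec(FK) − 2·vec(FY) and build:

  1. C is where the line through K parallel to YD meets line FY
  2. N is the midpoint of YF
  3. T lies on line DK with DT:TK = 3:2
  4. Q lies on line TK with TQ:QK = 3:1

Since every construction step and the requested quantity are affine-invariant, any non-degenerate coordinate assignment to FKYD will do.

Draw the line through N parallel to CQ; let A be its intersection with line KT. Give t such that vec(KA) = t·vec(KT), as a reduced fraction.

t = 23/4

Assign F = (0, 0), K = (1, 0), Y = (0, 1), D = (2, -2) — the answer is frame-independent, so this choice is without loss of generality.
1. C is where the line through K parallel to YD meets line FY ⇒ C = (0, 3/2)
2. N is the midpoint of YF ⇒ N = (0, 1/2)
3. T lies on line DK with DT:TK = 3:2 ⇒ T = (7/5, -4/5)
4. Q lies on line TK with TQ:QK = 3:1 ⇒ Q = (11/10, -1/5)
through N parallel to CQ: direction (11/10, -17/10); meets KT at A = (33/10, -23/5)
A = K + t·(T−K) with t = 23/4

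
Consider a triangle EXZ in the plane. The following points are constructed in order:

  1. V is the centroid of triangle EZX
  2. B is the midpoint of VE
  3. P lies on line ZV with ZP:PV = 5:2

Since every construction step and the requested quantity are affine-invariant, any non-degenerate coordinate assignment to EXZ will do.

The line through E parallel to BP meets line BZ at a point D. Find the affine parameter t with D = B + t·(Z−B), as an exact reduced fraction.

t = 2/5

Work in coordinates with E = (0, 0), X = (1, 0), Z = (0, 1).
1. V is the centroid of triangle EZX ⇒ V = (1/3, 1/3)
2. B is the midpoint of VE ⇒ B = (1/6, 1/6)
3. P lies on line ZV with ZP:PV = 5:2 ⇒ P = (5/21, 11/21)
through E parallel to BP: direction (1/14, 5/14); meets BZ at D = (1/10, 1/2)
D = B + t·(Z−B) with t = 2/5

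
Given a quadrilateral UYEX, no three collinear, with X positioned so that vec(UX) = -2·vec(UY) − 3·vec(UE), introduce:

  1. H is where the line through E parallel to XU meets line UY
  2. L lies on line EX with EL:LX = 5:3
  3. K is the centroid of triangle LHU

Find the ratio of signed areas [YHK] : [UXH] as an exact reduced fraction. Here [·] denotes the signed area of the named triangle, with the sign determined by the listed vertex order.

Work in coordinates with U = (0, 0), Y = (1, 0), E = (0, 1), X = (-2, -3).
1. H is where the line through E parallel to XU meets line UY ⇒ H = (-2/3, 0)
2. L lies on line EX with EL:LX = 5:3 ⇒ L = (-5/4, -3/2)
3. K is the centroid of triangle LHU ⇒ K = (-23/36, -1/2)
2·[YHK] = 5/6, 2·[UXH] = -2
[YHK]:[UXH] = 5/6:-2 = -5/12

[YHK]:[UXH] = -5/12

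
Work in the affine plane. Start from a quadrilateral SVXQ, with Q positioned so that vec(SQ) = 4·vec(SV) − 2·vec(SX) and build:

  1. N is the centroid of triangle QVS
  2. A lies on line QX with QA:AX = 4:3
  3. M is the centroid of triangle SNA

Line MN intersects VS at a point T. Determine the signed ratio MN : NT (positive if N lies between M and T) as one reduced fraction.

MN:NT = -11/21

Set S = (0, 0), V = (1, 0), X = (0, 1), Q = (4, -2); any affine frame gives the same invariant.
1. N is the centroid of triangle QVS ⇒ N = (5/3, -2/3)
2. A lies on line QX with QA:AX = 4:3 ⇒ A = (12/7, -2/7)
3. M is the centroid of triangle SNA ⇒ M = (71/63, -20/63)
line MN meets VS at T = (7/11, 0)
N = M + t·(T−M) with t = -11/10, so MN:NT = -11/10:21/10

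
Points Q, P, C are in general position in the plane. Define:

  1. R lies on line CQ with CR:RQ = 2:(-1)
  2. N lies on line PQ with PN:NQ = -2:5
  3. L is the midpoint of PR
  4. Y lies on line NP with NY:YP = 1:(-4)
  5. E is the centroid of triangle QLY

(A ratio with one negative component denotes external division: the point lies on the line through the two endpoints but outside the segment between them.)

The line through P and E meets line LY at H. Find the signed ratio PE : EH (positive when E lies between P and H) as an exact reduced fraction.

Choose coordinates Q = (0, 0), P = (1, 0), C = (0, 1).
1. R lies on line CQ with CR:RQ = 2:(-1) ⇒ R = (0, -1)
2. N lies on line PQ with PN:NQ = -2:5 ⇒ N = (5/3, 0)
3. L is the midpoint of PR ⇒ L = (1/2, -1/2)
4. Y lies on line NP with NY:YP = 1:(-4) ⇒ Y = (17/9, 0)
5. E is the centroid of triangle QLY ⇒ E = (43/54, -1/6)
line PE meets LY at H = (19/63, -4/7)
E = P + t·(H−P) with t = 7/24, so PE:EH = 7/24:17/24

PE:EH = 7/17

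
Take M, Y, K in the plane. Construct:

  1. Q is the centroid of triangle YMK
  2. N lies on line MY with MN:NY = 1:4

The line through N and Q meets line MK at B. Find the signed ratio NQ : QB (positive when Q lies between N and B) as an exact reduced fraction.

NQ:QB = -2/5

Assign M = (0, 0), Y = (1, 0), K = (0, 1) — the answer is frame-independent, so this choice is without loss of generality.
1. Q is the centroid of triangle YMK ⇒ Q = (1/3, 1/3)
2. N lies on line MY with MN:NY = 1:4 ⇒ N = (1/5, 0)
line NQ meets MK at B = (0, -1/2)
Q = N + t·(B−N) with t = -2/3, so NQ:QB = -2/3:5/3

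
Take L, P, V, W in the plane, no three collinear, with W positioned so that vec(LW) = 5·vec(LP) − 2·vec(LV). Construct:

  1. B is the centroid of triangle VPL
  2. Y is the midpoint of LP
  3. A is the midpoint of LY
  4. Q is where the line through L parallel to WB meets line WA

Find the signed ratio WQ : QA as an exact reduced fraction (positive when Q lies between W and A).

Set L = (0, 0), P = (1, 0), V = (0, 1), W = (5, -2); any affine frame gives the same invariant.
1. B is the centroid of triangle VPL ⇒ B = (1/3, 1/3)
2. Y is the midpoint of LP ⇒ Y = (1/2, 0)
3. A is the midpoint of LY ⇒ A = (1/4, 0)
4. Q is where the line through L parallel to WB meets line WA ⇒ Q = (-4/3, 2/3)
Q = W + t·(A−W) with t = 4/3, so WQ:QA = t:(1−t) = 4/3:-1/3

WQ:QA = -4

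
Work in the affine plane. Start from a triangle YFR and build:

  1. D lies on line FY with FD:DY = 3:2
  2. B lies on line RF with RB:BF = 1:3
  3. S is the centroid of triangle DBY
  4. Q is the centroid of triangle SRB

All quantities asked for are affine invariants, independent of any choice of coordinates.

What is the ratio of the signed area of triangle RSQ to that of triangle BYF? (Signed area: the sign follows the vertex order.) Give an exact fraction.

Assign Y = (0, 0), F = (1, 0), R = (0, 1) — the answer is frame-independent, so this choice is without loss of generality.
1. D lies on line FY with FD:DY = 3:2 ⇒ D = (2/5, 0)
2. B lies on line RF with RB:BF = 1:3 ⇒ B = (1/4, 3/4)
3. S is the centroid of triangle DBY ⇒ S = (13/60, 1/4)
4. Q is the centroid of triangle SRB ⇒ Q = (7/45, 2/3)
2·[RSQ] = 2/45, 2·[BYF] = 3/4
[RSQ]:[BYF] = 2/45:3/4 = 8/135

[RSQ]:[BYF] = 8/135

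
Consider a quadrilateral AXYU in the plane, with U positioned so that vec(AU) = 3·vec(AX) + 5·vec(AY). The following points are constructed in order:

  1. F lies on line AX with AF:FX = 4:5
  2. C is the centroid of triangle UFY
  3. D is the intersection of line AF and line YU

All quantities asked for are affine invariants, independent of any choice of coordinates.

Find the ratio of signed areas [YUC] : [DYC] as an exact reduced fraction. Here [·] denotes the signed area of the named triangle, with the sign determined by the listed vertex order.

Work in coordinates with A = (0, 0), X = (1, 0), Y = (0, 1), U = (3, 5).
1. F lies on line AX with AF:FX = 4:5 ⇒ F = (4/9, 0)
2. C is the centroid of triangle UFY ⇒ C = (31/27, 2)
3. D is the intersection of line AF and line YU ⇒ D = (-3/4, 0)
2·[YUC] = -43/27, 2·[DYC] = -43/108
[YUC]:[DYC] = -43/27:-43/108 = 4

[YUC]:[DYC] = 4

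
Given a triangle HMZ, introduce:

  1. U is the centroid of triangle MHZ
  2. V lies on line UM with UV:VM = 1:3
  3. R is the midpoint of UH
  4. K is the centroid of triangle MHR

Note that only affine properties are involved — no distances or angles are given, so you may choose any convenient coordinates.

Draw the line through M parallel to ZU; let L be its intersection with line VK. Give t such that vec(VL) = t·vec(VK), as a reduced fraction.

t = -9/5

Assign H = (0, 0), M = (1, 0), Z = (0, 1) — the answer is frame-independent, so this choice is without loss of generality.
1. U is the centroid of triangle MHZ ⇒ U = (1/3, 1/3)
2. V lies on line UM with UV:VM = 1:3 ⇒ V = (1/2, 1/4)
3. R is the midpoint of UH ⇒ R = (1/6, 1/6)
4. K is the centroid of triangle MHR ⇒ K = (7/18, 1/18)
through M parallel to ZU: direction (1/3, -2/3); meets VK at L = (7/10, 3/5)
L = V + t·(K−V) with t = -9/5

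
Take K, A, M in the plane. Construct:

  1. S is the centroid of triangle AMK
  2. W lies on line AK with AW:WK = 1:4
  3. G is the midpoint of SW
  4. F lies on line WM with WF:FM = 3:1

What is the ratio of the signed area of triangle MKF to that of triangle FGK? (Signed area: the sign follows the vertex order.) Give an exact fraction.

Work in coordinates with K = (0, 0), A = (1, 0), M = (0, 1).
1. S is the centroid of triangle AMK ⇒ S = (1/3, 1/3)
2. W lies on line AK with AW:WK = 1:4 ⇒ W = (4/5, 0)
3. G is the midpoint of SW ⇒ G = (17/30, 1/6)
4. F lies on line WM with WF:FM = 3:1 ⇒ F = (1/5, 3/4)
2·[MKF] = 1/5, 2·[FGK] = -47/120
[MKF]:[FGK] = 1/5:-47/120 = -24/47

[MKF]:[FGK] = -24/47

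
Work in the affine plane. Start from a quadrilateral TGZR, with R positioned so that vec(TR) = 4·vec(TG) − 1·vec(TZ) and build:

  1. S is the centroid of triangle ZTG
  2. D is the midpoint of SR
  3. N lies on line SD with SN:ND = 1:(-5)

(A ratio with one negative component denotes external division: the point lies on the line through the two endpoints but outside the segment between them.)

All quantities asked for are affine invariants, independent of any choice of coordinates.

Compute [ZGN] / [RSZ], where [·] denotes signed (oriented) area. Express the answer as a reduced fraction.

Assign T = (0, 0), G = (1, 0), Z = (0, 1), R = (4, -1) — the answer is frame-independent, so this choice is without loss of generality.
1. S is the centroid of triangle ZTG ⇒ S = (1/3, 1/3)
2. D is the midpoint of SR ⇒ D = (13/6, -1/3)
3. N lies on line SD with SN:ND = 1:(-5) ⇒ N = (-1/8, 1/2)
2·[ZGN] = -5/8, 2·[RSZ] = -2
[ZGN]:[RSZ] = -5/8:-2 = 5/16

[ZGN]:[RSZ] = 5/16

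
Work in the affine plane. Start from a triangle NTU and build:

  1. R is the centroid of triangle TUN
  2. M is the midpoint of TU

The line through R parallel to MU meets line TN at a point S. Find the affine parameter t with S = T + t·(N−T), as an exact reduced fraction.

Choose coordinates N = (0, 0), T = (1, 0), U = (0, 1).
1. R is the centroid of triangle TUN ⇒ R = (1/3, 1/3)
2. M is the midpoint of TU ⇒ M = (1/2, 1/2)
through R parallel to MU: direction (-1/2, 1/2); meets TN at S = (2/3, 0)
S = T + t·(N−T) with t = 1/3

t = 1/3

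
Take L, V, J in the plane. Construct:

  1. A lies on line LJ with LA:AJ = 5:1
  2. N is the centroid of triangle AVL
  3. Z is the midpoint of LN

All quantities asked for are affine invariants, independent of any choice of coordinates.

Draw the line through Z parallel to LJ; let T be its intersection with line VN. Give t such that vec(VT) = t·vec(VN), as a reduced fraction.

Work in coordinates with L = (0, 0), V = (1, 0), J = (0, 1).
1. A lies on line LJ with LA:AJ = 5:1 ⇒ A = (0, 5/6)
2. N is the centroid of triangle AVL ⇒ N = (1/3, 5/18)
3. Z is the midpoint of LN ⇒ Z = (1/6, 5/36)
through Z parallel to LJ: direction (0, 1); meets VN at T = (1/6, 25/72)
T = V + t·(N−V) with t = 5/4

t = 5/4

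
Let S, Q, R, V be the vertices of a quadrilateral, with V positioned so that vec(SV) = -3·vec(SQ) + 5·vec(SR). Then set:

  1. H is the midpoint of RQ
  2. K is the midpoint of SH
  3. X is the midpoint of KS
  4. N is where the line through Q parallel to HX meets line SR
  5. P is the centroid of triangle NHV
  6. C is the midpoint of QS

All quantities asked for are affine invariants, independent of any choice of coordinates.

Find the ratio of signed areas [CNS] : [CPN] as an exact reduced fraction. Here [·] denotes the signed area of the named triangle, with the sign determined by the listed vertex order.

Choose coordinates S = (0, 0), Q = (1, 0), R = (0, 1), V = (-3, 5).
1. H is the midpoint of RQ ⇒ H = (1/2, 1/2)
2. K is the midpoint of SH ⇒ K = (1/4, 1/4)
3. X is the midpoint of KS ⇒ X = (1/8, 1/8)
4. N is where the line through Q parallel to HX meets line SR ⇒ N = (0, -1)
5. P is the centroid of triangle NHV ⇒ P = (-5/6, 3/2)
6. C is the midpoint of QS ⇒ C = (1/2, 0)
2·[CNS] = -1/2, 2·[CPN] = 25/12
[CNS]:[CPN] = -1/2:25/12 = -6/25

[CNS]:[CPN] = -6/25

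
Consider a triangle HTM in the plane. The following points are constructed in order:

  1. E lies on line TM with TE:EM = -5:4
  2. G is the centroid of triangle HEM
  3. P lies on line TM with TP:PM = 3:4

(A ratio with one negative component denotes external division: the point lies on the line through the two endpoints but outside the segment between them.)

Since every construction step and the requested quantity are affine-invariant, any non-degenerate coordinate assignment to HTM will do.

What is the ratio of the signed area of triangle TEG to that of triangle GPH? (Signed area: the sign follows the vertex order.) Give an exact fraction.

Set H = (0, 0), T = (1, 0), M = (0, 1); any affine frame gives the same invariant.
1. E lies on line TM with TE:EM = -5:4 ⇒ E = (-4, 5)
2. G is the centroid of triangle HEM ⇒ G = (-4/3, 2)
3. P lies on line TM with TP:PM = 3:4 ⇒ P = (4/7, 3/7)
2·[TEG] = 5/3, 2·[GPH] = -12/7
[TEG]:[GPH] = 5/3:-12/7 = -35/36

[TEG]:[GPH] = -35/36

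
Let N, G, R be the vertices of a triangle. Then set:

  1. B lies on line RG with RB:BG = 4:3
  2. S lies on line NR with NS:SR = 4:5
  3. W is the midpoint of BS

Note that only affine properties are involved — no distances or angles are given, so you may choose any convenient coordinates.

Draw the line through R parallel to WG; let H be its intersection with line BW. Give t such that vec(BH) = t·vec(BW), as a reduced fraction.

Set N = (0, 0), G = (1, 0), R = (0, 1); any affine frame gives the same invariant.
1. B lies on line RG with RB:BG = 4:3 ⇒ B = (4/7, 3/7)
2. S lies on line NR with NS:SR = 4:5 ⇒ S = (0, 4/9)
3. W is the midpoint of BS ⇒ W = (2/7, 55/126)
through R parallel to WG: direction (5/7, -55/126); meets BW at H = (20/21, 79/189)
H = B + t·(W−B) with t = -4/3

t = -4/3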